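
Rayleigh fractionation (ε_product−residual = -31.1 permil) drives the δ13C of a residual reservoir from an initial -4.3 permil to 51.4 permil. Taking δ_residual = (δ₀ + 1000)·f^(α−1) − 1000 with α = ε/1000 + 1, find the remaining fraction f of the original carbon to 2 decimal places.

α − 1 = ε/1000 = -0.0311
(δ_res + 1000)/(δ₀ + 1000) = (51.4 + 1000)/(-4.3 + 1000) = 1051.4/995.7 = 1.055941
f = 1.055941^(1/-0.0311) = exp(ln(1.055941)/-0.0311) = exp(0.05443/-0.0311)
f = exp(-1.7502) = 0.1737

0.17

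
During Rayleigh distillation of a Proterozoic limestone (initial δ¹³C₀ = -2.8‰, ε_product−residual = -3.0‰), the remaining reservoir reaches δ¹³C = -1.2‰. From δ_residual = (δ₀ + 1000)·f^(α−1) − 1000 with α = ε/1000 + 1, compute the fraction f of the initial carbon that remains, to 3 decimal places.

α − 1 = ε/1000 = -0.0030
(δ_res + 1000)/(δ₀ + 1000) = (-1.2 + 1000)/(-2.8 + 1000) = 998.8/997.2 = 1.001604
f = 1.001604^(1/-0.0030) = exp(ln(1.001604)/-0.0030) = exp(0.00160/-0.0030)
f = exp(-0.5344) = 0.5860

0.586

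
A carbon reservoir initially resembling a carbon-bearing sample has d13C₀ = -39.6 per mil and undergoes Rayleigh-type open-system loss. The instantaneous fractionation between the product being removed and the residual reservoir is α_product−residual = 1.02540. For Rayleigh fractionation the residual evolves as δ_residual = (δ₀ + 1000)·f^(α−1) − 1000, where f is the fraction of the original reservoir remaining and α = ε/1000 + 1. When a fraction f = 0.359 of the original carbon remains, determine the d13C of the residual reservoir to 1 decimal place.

-64.3 per mil

Rayleigh residual: δ_res = (δ₀ + 1000)·f^(α−1) − 1000
α − 1 = 0.02540
f^(α−1) = 0.359^(0.02540) = 0.974315
δ_res = (-39.6 + 1000) × 0.974315 − 1000 = 935.732 − 1000 = -64.27 per mil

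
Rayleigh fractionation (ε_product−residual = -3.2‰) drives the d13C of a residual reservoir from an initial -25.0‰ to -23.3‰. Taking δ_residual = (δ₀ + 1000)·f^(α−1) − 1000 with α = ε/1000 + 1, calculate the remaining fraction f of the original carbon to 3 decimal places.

0.580

α − 1 = ε/1000 = -0.0032
(δ_res + 1000)/(δ₀ + 1000) = (-23.3 + 1000)/(-25.0 + 1000) = 976.7/975.0 = 1.001744
f = 1.001744^(1/-0.0032) = exp(ln(1.001744)/-0.0032) = exp(0.00174/-0.0032)
f = exp(-0.5444) = 0.5802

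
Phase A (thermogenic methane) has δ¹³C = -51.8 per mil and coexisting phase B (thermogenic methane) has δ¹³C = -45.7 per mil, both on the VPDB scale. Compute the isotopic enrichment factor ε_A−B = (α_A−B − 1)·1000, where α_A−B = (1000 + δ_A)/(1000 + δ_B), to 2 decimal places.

α_A−B = (1000 + -51.8) / (1000 + -45.7) = 948.2 / 954.3 = 0.993608
ε_A−B = (0.993608 − 1) × 1000 = -6.392 per mil
(The approximation ε ≈ δ_A − δ_B would give -6.1 per mil.)

-6.39 per mil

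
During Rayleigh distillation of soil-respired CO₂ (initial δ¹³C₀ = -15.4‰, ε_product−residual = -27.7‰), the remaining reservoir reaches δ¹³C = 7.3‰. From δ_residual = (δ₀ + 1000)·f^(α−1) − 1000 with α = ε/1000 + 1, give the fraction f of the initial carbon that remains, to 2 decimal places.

α − 1 = ε/1000 = -0.0277
(δ_res + 1000)/(δ₀ + 1000) = (7.3 + 1000)/(-15.4 + 1000) = 1007.3/984.6 = 1.023055
f = 1.023055^(1/-0.0277) = exp(ln(1.023055)/-0.0277) = exp(0.02279/-0.0277)
f = exp(-0.8229) = 0.4392

0.44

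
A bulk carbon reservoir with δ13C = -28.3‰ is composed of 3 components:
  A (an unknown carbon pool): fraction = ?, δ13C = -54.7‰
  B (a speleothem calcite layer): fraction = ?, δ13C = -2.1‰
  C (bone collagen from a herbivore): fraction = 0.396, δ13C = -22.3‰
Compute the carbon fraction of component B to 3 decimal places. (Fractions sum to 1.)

0.258

Let f_B and f_A be the unknown fractions; fractions sum to 1 so f_B + f_A = 0.604.
Mass balance: Σ fᵢ·δᵢ = δ_bulk ⇒ f_B·(-2.1) + f_A·(-54.7) = -28.3 − (-8.831) = -19.469
Substitute f_A = 0.604 − f_B:
f_B·(-2.1 − -54.7) = -19.469 − 0.604×(-54.7) = 13.570
f_B = 13.570 / 52.6 = 0.2580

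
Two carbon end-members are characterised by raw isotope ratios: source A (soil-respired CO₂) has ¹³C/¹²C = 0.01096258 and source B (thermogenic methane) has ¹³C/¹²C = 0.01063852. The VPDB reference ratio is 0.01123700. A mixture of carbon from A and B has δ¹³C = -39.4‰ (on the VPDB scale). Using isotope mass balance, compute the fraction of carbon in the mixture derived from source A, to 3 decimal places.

δ_A = (0.01096258/0.01123700 − 1)×1000 = (0.975579 − 1)×1000 = -24.421‰
δ_B = (0.01063852/0.01123700 − 1)×1000 = (0.946740 − 1)×1000 = -53.260‰
f_A = (δ_mix − δ_B)/(δ_A − δ_B) = (-39.4 − (-53.260))/(-24.421 − (-53.260))
f_A = 13.860 / 28.839 = 0.4806

0.481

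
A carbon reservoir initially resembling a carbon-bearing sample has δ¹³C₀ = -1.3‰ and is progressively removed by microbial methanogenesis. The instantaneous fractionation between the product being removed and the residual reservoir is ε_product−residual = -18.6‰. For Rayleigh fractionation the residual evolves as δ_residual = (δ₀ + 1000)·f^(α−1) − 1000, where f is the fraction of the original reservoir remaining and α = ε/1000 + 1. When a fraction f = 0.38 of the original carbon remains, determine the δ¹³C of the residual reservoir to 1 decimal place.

Rayleigh residual: δ_res = (δ₀ + 1000)·f^(α−1) − 1000
α = ε/1000 + 1 = 0.98140, so α − 1 = -0.01860
f^(α−1) = 0.38^(-0.01860) = 1.018160
δ_res = (-1.3 + 1000) × 1.018160 − 1000 = 1016.836 − 1000 = 16.84‰

16.8‰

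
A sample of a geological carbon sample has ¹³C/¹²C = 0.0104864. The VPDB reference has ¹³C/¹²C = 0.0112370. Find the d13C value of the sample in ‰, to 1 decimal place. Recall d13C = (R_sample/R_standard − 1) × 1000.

-66.8‰

d13C = (R_sample / R_standard − 1) × 1000
R_sample / R_standard = 0.0104864 / 0.0112370 = 0.933203
d13C = (0.933203 − 1) × 1000 = -66.80‰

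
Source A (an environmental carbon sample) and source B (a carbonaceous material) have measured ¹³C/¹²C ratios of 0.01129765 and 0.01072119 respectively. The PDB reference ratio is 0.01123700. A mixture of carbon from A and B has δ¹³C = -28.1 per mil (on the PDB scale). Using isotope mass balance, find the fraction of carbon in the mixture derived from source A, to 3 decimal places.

0.347

δ_A = (0.01129765/0.01123700 − 1)×1000 = (1.005397 − 1)×1000 = 5.397 per mil
δ_B = (0.01072119/0.01123700 − 1)×1000 = (0.954097 − 1)×1000 = -45.903 per mil
f_A = (δ_mix − δ_B)/(δ_A − δ_B) = (-28.1 − (-45.903))/(5.397 − (-45.903))
f_A = 17.803 / 51.300 = 0.3470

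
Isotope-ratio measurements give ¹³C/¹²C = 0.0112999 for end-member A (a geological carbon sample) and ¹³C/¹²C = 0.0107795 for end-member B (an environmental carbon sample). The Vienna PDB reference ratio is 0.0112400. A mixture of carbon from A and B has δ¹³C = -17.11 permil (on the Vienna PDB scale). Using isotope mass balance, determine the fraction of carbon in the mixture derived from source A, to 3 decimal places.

0.515

δ_A = (0.0112999/0.0112400 − 1)×1000 = (1.005329 − 1)×1000 = 5.329 permil
δ_B = (0.0107795/0.0112400 − 1)×1000 = (0.959030 − 1)×1000 = -40.970 permil
f_A = (δ_mix − δ_B)/(δ_A − δ_B) = (-17.11 − (-40.970))/(5.329 − (-40.970))
f_A = 23.860 / 46.299 = 0.5153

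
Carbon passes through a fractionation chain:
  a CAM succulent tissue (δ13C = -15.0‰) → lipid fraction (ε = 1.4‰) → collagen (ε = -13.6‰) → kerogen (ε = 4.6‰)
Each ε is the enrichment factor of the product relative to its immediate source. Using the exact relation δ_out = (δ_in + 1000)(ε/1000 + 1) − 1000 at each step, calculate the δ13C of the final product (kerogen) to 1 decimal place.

step 1: δ = (-15.00 + 1000)·(1.4/1000 + 1) − 1000 = -13.62‰
step 2: δ = (-13.62 + 1000)·(-13.6/1000 + 1) − 1000 = -27.04‰
step 3: δ = (-27.04 + 1000)·(4.6/1000 + 1) − 1000 = -22.56‰

-22.6‰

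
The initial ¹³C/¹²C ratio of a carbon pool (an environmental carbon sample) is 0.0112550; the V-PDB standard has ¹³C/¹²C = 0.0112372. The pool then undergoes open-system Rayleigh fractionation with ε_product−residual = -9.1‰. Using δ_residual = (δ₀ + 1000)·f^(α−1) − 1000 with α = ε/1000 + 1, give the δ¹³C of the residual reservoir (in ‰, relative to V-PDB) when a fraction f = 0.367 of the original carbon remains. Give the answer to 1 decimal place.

10.8‰

δ₀ = (0.0112550/0.0112372 − 1)×1000 = (1.001584 − 1)×1000 = 1.584‰
α − 1 = ε/1000 = -0.0091
f^(α−1) = 0.367^(-0.0091) = 1.009164
δ_res = (1.584 + 1000) × 1.009164 − 1000 = 1010.762 − 1000 = 10.76‰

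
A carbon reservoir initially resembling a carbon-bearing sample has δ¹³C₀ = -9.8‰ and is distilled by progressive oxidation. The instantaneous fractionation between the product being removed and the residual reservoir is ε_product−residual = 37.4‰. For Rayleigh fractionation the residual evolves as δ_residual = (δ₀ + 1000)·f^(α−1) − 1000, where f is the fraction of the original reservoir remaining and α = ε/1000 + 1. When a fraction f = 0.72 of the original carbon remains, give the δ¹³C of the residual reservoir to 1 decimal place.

-21.9‰

Rayleigh residual: δ_res = (δ₀ + 1000)·f^(α−1) − 1000
α = ε/1000 + 1 = 1.03740, so α − 1 = 0.03740
f^(α−1) = 0.72^(0.03740) = 0.987789
δ_res = (-9.8 + 1000) × 0.987789 − 1000 = 978.109 − 1000 = -21.89‰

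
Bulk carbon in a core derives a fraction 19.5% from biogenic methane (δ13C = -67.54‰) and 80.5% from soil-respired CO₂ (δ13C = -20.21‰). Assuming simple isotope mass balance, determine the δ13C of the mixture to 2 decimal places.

-29.44‰

δ_mix = f_A·δ_A + f_B·δ_B
δ_mix = 0.195 × (-67.54) + 0.805 × (-20.21)
δ_mix = -13.170 + -16.269 = -29.439‰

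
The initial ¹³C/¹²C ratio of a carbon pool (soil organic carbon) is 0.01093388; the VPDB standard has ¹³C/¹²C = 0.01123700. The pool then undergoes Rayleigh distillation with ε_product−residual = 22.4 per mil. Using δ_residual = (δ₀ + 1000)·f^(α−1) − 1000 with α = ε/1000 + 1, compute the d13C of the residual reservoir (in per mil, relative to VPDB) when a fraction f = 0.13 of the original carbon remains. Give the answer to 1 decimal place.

δ₀ = (0.01093388/0.01123700 − 1)×1000 = (0.973025 − 1)×1000 = -26.975 per mil
α − 1 = ε/1000 = 0.0224
f^(α−1) = 0.13^(0.0224) = 0.955328
δ_res = (-26.975 + 1000) × 0.955328 − 1000 = 929.557 − 1000 = -70.44 per mil

-70.4 per mil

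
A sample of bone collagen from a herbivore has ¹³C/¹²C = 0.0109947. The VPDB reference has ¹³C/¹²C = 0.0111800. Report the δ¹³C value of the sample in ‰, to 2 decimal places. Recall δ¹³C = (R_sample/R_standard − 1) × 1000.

δ¹³C = (R_sample / R_standard − 1) × 1000
R_sample / R_standard = 0.0109947 / 0.0111800 = 0.983426
δ¹³C = (0.983426 − 1) × 1000 = -16.574‰

-16.57‰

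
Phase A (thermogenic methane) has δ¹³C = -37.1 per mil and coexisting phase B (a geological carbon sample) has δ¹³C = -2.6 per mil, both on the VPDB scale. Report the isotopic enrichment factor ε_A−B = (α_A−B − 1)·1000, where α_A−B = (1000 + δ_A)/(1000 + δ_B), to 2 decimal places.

-34.59 per mil

α_A−B = (1000 + -37.1) / (1000 + -2.6) = 962.9 / 997.4 = 0.965410
ε_A−B = (0.965410 − 1) × 1000 = -34.590 per mil
(The approximation ε ≈ δ_A − δ_B would give -34.5 per mil.)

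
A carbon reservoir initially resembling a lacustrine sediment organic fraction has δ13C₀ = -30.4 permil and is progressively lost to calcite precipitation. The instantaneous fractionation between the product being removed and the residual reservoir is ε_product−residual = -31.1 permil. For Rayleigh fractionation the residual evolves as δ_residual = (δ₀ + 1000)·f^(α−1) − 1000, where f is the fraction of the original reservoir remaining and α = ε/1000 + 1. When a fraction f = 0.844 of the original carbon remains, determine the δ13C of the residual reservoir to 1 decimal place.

Rayleigh residual: δ_res = (δ₀ + 1000)·f^(α−1) − 1000
α = ε/1000 + 1 = 0.96890, so α − 1 = -0.03110
f^(α−1) = 0.844^(-0.03110) = 1.005289
δ_res = (-30.4 + 1000) × 1.005289 − 1000 = 974.728 − 1000 = -25.27 permil

-25.3 permil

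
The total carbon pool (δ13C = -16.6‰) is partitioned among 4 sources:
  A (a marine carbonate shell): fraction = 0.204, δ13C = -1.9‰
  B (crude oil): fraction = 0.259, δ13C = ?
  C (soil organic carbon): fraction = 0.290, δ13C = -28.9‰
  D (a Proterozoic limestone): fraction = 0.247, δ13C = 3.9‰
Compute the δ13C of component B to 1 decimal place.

Isotope mass balance: δ_bulk = Σ fᵢ·δᵢ.
-16.6 = 0.204×(-1.9) + 0.259×δ_B + 0.290×(-28.9) + 0.247×(3.9)
0.259·δ_B = -16.6 − (-7.805) = -8.795
δ_B = -8.795 / 0.259 = -33.96‰

-34.0‰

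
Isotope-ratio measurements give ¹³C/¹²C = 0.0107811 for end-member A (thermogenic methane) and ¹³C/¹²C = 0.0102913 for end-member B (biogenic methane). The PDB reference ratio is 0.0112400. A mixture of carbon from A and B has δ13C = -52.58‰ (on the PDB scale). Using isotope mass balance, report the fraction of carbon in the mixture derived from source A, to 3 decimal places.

δ_A = (0.0107811/0.0112400 − 1)×1000 = (0.959173 − 1)×1000 = -40.827‰
δ_B = (0.0102913/0.0112400 − 1)×1000 = (0.915596 − 1)×1000 = -84.404‰
f_A = (δ_mix − δ_B)/(δ_A − δ_B) = (-52.58 − (-84.404))/(-40.827 − (-84.404))
f_A = 31.824 / 43.577 = 0.7303

0.730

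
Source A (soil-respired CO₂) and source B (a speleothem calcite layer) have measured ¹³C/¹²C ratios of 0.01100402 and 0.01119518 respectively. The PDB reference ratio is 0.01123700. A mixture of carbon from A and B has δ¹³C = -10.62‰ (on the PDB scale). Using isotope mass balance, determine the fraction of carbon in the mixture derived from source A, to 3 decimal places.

δ_A = (0.01100402/0.01123700 − 1)×1000 = (0.979267 − 1)×1000 = -20.733‰
δ_B = (0.01119518/0.01123700 − 1)×1000 = (0.996278 − 1)×1000 = -3.722‰
f_A = (δ_mix − δ_B)/(δ_A − δ_B) = (-10.62 − (-3.722))/(-20.733 − (-3.722))
f_A = -6.898 / -17.012 = 0.4055

0.406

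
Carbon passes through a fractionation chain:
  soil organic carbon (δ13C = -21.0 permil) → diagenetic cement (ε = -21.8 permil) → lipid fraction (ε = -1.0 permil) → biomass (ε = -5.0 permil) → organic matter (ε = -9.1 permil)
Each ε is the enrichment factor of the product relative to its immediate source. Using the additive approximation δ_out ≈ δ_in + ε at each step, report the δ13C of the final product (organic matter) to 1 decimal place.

-57.9 permil

step 1: δ ≈ -21.0 + (-21.8) = -42.8 permil
step 2: δ ≈ -42.8 + (-1.0) = -43.8 permil
step 3: δ ≈ -43.8 + (-5.0) = -48.8 permil
step 4: δ ≈ -48.8 + (-9.1) = -57.9 permil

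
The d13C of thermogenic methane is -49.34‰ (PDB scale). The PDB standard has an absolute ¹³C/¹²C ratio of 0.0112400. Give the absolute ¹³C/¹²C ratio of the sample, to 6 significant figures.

R_sample = R_standard × (d13C/1000 + 1)
R_sample = 0.0112400 × (-49.34/1000 + 1) = 0.0112400 × 0.950660
R_sample = 0.0106854

0.0106854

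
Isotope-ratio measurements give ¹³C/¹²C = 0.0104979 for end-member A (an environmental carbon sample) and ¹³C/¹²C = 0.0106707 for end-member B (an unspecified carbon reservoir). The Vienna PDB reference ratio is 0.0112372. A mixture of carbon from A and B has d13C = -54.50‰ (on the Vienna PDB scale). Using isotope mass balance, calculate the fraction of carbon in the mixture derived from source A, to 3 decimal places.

0.266

δ_A = (0.0104979/0.0112372 − 1)×1000 = (0.934210 − 1)×1000 = -65.790‰
δ_B = (0.0106707/0.0112372 − 1)×1000 = (0.949587 − 1)×1000 = -50.413‰
f_A = (δ_mix − δ_B)/(δ_A − δ_B) = (-54.50 − (-50.413))/(-65.790 − (-50.413))
f_A = -4.087 / -15.377 = 0.2658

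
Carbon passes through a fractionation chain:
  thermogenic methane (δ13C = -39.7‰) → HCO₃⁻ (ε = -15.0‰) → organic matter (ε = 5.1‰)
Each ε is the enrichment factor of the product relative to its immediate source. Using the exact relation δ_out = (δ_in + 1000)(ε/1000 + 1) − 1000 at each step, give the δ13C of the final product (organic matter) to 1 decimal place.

step 1: δ = (-39.70 + 1000)·(-15.0/1000 + 1) − 1000 = -54.10‰
step 2: δ = (-54.10 + 1000)·(5.1/1000 + 1) − 1000 = -49.28‰

-49.3‰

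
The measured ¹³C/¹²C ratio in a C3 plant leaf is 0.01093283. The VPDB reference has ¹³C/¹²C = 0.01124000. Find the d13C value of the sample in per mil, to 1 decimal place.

-27.3 per mil

d13C = (R_sample / R_standard − 1) × 1000
R_sample / R_standard = 0.01093283 / 0.01124000 = 0.972672
d13C = (0.972672 − 1) × 1000 = -27.33 per mil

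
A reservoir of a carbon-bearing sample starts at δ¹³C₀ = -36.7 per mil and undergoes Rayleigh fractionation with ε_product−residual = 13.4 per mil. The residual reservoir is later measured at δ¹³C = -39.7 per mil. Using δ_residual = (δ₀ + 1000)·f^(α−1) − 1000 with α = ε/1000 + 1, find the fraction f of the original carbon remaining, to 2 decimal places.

0.79

α − 1 = ε/1000 = 0.0134
(δ_res + 1000)/(δ₀ + 1000) = (-39.7 + 1000)/(-36.7 + 1000) = 960.3/963.3 = 0.996886
f = 0.996886^(1/0.0134) = exp(ln(0.996886)/0.0134) = exp(-0.00312/0.0134)
f = exp(-0.2328) = 0.7923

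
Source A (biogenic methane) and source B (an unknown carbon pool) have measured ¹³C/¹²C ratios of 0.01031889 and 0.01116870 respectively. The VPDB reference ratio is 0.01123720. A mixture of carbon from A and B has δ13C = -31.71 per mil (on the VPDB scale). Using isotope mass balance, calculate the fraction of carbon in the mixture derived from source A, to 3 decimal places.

0.339

δ_A = (0.01031889/0.01123720 − 1)×1000 = (0.918279 − 1)×1000 = -81.721 per mil
δ_B = (0.01116870/0.01123720 − 1)×1000 = (0.993904 − 1)×1000 = -6.096 per mil
f_A = (δ_mix − δ_B)/(δ_A − δ_B) = (-31.71 − (-6.096))/(-81.721 − (-6.096))
f_A = -25.614 / -75.625 = 0.3387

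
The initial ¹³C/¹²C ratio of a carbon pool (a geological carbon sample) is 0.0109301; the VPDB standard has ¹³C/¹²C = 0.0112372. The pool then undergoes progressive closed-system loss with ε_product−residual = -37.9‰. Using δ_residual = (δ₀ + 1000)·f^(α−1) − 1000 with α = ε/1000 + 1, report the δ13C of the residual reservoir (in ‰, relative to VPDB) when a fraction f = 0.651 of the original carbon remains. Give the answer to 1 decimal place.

-11.4‰

δ₀ = (0.0109301/0.0112372 − 1)×1000 = (0.972671 − 1)×1000 = -27.329‰
α − 1 = ε/1000 = -0.0379
f^(α−1) = 0.651^(-0.0379) = 1.016401
δ_res = (-27.329 + 1000) × 1.016401 − 1000 = 988.624 − 1000 = -11.38‰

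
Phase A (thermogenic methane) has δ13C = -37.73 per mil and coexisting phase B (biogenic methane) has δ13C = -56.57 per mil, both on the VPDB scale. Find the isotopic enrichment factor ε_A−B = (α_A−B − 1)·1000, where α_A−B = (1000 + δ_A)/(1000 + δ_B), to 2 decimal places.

19.97 per mil

α_A−B = (1000 + -37.73) / (1000 + -56.57) = 962.27 / 943.43 = 1.019970
ε_A−B = (1.019970 − 1) × 1000 = 19.970 per mil
(The approximation ε ≈ δ_A − δ_B would give 18.84 per mil.)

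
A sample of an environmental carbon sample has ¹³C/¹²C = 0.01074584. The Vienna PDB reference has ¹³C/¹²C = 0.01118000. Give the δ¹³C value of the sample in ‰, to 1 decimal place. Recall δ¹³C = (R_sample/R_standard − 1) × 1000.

δ¹³C = (R_sample / R_standard − 1) × 1000
R_sample / R_standard = 0.01074584 / 0.01118000 = 0.961166
δ¹³C = (0.961166 − 1) × 1000 = -38.83‰

-38.8‰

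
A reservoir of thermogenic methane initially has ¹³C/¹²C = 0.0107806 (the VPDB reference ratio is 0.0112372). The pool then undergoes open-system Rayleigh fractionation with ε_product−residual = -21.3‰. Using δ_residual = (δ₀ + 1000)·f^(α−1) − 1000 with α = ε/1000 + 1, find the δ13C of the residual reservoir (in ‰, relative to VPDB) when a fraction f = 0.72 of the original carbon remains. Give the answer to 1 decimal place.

-33.9‰

δ₀ = (0.0107806/0.0112372 − 1)×1000 = (0.959367 − 1)×1000 = -40.633‰
α − 1 = ε/1000 = -0.0213
f^(α−1) = 0.72^(-0.0213) = 1.007022
δ_res = (-40.633 + 1000) × 1.007022 − 1000 = 966.103 − 1000 = -33.90‰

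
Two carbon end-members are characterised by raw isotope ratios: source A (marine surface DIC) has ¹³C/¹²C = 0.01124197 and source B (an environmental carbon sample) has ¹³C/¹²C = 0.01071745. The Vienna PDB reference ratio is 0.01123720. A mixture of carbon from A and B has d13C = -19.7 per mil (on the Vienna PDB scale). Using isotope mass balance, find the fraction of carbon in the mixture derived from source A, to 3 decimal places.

δ_A = (0.01124197/0.01123720 − 1)×1000 = (1.000424 − 1)×1000 = 0.424 per mil
δ_B = (0.01071745/0.01123720 − 1)×1000 = (0.953747 − 1)×1000 = -46.253 per mil
f_A = (δ_mix − δ_B)/(δ_A − δ_B) = (-19.7 − (-46.253))/(0.424 − (-46.253))
f_A = 26.553 / 46.677 = 0.5689

0.569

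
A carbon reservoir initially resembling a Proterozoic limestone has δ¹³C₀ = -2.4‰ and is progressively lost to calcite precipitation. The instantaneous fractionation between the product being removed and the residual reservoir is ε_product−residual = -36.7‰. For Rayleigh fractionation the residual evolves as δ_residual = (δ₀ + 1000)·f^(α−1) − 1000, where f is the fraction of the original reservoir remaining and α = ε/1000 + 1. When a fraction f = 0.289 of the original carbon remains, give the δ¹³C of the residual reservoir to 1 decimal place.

Rayleigh residual: δ_res = (δ₀ + 1000)·f^(α−1) − 1000
α = ε/1000 + 1 = 0.96330, so α − 1 = -0.03670
f^(α−1) = 0.289^(-0.03670) = 1.046610
δ_res = (-2.4 + 1000) × 1.046610 − 1000 = 1044.099 − 1000 = 44.10‰

44.1‰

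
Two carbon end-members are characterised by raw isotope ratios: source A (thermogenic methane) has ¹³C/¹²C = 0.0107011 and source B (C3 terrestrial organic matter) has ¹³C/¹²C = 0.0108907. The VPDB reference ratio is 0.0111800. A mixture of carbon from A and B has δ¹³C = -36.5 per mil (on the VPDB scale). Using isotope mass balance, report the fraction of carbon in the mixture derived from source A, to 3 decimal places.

0.626

δ_A = (0.0107011/0.0111800 − 1)×1000 = (0.957165 − 1)×1000 = -42.835 per mil
δ_B = (0.0108907/0.0111800 − 1)×1000 = (0.974123 − 1)×1000 = -25.877 per mil
f_A = (δ_mix − δ_B)/(δ_A − δ_B) = (-36.5 − (-25.877))/(-42.835 − (-25.877))
f_A = -10.623 / -16.959 = 0.6264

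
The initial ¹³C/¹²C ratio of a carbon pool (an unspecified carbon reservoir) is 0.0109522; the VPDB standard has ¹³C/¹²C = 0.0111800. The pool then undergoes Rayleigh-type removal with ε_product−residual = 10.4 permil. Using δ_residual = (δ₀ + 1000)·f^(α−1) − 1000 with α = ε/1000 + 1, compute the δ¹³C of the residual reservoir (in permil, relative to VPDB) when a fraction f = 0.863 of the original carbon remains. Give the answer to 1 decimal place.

-21.9 permil

δ₀ = (0.0109522/0.0111800 − 1)×1000 = (0.979624 − 1)×1000 = -20.376 permil
α − 1 = ε/1000 = 0.0104
f^(α−1) = 0.863^(0.0104) = 0.998469
δ_res = (-20.376 + 1000) × 0.998469 − 1000 = 978.124 − 1000 = -21.88 permil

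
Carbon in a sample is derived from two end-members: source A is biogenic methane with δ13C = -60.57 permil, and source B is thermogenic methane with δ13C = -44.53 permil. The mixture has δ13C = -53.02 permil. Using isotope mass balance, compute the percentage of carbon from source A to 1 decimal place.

δ_mix = f_A·δ_A + (1 − f_A)·δ_B  ⇒  f_A = (δ_mix − δ_B)/(δ_A − δ_B)
f_A = (-53.02 − (-44.53)) / (-60.57 − (-44.53))
f_A = -8.49 / -16.04 = 0.5293

52.9%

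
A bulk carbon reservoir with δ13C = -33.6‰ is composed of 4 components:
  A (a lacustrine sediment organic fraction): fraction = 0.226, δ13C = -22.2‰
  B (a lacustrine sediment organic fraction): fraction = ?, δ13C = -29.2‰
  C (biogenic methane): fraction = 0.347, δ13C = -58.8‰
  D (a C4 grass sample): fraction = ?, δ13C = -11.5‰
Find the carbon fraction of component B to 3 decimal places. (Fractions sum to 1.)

0.185

Let f_B and f_D be the unknown fractions; fractions sum to 1 so f_B + f_D = 0.427.
Mass balance: Σ fᵢ·δᵢ = δ_bulk ⇒ f_B·(-29.2) + f_D·(-11.5) = -33.6 − (-25.421) = -8.179
Substitute f_D = 0.427 − f_B:
f_B·(-29.2 − -11.5) = -8.179 − 0.427×(-11.5) = -3.269
f_B = -3.269 / -17.7 = 0.1847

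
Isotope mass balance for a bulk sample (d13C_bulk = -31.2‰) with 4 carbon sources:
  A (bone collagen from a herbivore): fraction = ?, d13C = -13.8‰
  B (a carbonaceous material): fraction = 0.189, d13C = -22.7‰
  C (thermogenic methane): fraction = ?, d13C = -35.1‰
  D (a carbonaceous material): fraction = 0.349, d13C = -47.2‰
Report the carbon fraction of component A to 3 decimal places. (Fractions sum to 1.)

Let f_A and f_C be the unknown fractions; fractions sum to 1 so f_A + f_C = 0.462.
Mass balance: Σ fᵢ·δᵢ = δ_bulk ⇒ f_A·(-13.8) + f_C·(-35.1) = -31.2 − (-20.763) = -10.437
Substitute f_C = 0.462 − f_A:
f_A·(-13.8 − -35.1) = -10.437 − 0.462×(-35.1) = 5.779
f_A = 5.779 / 21.3 = 0.2713

0.271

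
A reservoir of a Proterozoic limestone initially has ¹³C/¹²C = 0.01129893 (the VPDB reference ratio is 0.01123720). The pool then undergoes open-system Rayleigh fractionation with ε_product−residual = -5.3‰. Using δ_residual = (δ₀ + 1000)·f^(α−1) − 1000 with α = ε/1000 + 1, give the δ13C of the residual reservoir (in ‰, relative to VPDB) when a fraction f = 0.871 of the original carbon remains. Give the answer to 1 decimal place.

6.2‰

δ₀ = (0.01129893/0.01123720 − 1)×1000 = (1.005493 − 1)×1000 = 5.493‰
α − 1 = ε/1000 = -0.0053
f^(α−1) = 0.871^(-0.0053) = 1.000732
δ_res = (5.493 + 1000) × 1.000732 − 1000 = 1006.230 − 1000 = 6.23‰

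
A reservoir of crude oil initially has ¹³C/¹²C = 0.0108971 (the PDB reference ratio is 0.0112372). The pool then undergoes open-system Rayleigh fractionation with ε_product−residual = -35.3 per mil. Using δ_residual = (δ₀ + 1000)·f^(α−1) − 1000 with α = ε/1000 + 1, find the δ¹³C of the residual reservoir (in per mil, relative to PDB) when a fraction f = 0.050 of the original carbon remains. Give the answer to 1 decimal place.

δ₀ = (0.0108971/0.0112372 − 1)×1000 = (0.969734 − 1)×1000 = -30.266 per mil
α − 1 = ε/1000 = -0.0353
f^(α−1) = 0.050^(-0.0353) = 1.111543
δ_res = (-30.266 + 1000) × 1.111543 − 1000 = 1077.902 − 1000 = 77.90 per mil

77.9 per mil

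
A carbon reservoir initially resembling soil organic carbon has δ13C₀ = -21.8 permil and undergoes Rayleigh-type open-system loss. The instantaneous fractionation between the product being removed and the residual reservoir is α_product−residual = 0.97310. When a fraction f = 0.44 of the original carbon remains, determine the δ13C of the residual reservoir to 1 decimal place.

0.0 permil

Rayleigh residual: δ_res = (δ₀ + 1000)·f^(α−1) − 1000
α − 1 = -0.02690
f^(α−1) = 0.44^(-0.02690) = 1.022330
δ_res = (-21.8 + 1000) × 1.022330 − 1000 = 1000.043 − 1000 = 0.04 permil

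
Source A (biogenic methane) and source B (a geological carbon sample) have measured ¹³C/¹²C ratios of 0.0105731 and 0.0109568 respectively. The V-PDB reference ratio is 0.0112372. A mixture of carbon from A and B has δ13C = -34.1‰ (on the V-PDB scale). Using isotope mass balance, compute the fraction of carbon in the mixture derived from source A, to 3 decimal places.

δ_A = (0.0105731/0.0112372 − 1)×1000 = (0.940902 − 1)×1000 = -59.098‰
δ_B = (0.0109568/0.0112372 − 1)×1000 = (0.975047 − 1)×1000 = -24.953‰
f_A = (δ_mix − δ_B)/(δ_A − δ_B) = (-34.1 − (-24.953))/(-59.098 − (-24.953))
f_A = -9.147 / -34.146 = 0.2679

0.268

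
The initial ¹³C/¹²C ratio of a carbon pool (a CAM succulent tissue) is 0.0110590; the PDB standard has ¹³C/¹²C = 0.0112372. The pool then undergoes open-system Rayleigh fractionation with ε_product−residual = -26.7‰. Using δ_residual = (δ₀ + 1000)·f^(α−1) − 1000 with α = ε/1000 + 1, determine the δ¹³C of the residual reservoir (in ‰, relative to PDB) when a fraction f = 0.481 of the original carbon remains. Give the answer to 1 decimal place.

3.6‰

δ₀ = (0.0110590/0.0112372 − 1)×1000 = (0.984142 − 1)×1000 = -15.858‰
α − 1 = ε/1000 = -0.0267
f^(α−1) = 0.481^(-0.0267) = 1.019734
δ_res = (-15.858 + 1000) × 1.019734 − 1000 = 1003.563 − 1000 = 3.56‰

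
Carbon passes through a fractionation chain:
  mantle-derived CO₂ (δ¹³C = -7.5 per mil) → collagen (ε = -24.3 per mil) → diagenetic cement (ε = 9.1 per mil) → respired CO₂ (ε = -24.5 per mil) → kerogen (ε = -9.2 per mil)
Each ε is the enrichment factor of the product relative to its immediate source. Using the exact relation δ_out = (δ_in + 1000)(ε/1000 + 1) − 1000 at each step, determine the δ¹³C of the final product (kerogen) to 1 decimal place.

step 1: δ = (-7.50 + 1000)·(-24.3/1000 + 1) − 1000 = -31.62 per mil
step 2: δ = (-31.62 + 1000)·(9.1/1000 + 1) − 1000 = -22.81 per mil
step 3: δ = (-22.81 + 1000)·(-24.5/1000 + 1) − 1000 = -46.75 per mil
step 4: δ = (-46.75 + 1000)·(-9.2/1000 + 1) − 1000 = -55.52 per mil

-55.5 per mil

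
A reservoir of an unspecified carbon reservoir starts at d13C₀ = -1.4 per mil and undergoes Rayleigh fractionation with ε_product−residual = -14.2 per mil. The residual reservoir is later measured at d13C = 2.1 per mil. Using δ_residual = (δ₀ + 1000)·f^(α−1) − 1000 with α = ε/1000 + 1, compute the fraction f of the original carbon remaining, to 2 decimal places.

α − 1 = ε/1000 = -0.0142
(δ_res + 1000)/(δ₀ + 1000) = (2.1 + 1000)/(-1.4 + 1000) = 1002.1/998.6 = 1.003505
f = 1.003505^(1/-0.0142) = exp(ln(1.003505)/-0.0142) = exp(0.00350/-0.0142)
f = exp(-0.2464) = 0.7816

0.78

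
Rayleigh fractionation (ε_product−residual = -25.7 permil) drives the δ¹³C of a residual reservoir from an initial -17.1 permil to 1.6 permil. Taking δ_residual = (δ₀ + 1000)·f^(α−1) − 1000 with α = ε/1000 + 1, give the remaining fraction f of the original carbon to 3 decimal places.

α − 1 = ε/1000 = -0.0257
(δ_res + 1000)/(δ₀ + 1000) = (1.6 + 1000)/(-17.1 + 1000) = 1001.6/982.9 = 1.019025
f = 1.019025^(1/-0.0257) = exp(ln(1.019025)/-0.0257) = exp(0.01885/-0.0257)
f = exp(-0.7333) = 0.4803

0.480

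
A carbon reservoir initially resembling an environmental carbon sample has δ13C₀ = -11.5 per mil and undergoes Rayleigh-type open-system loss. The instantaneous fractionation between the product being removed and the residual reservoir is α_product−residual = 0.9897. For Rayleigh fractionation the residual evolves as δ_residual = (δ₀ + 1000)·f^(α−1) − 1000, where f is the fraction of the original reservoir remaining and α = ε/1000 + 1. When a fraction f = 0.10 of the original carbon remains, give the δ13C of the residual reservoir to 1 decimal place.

12.2 per mil

Rayleigh residual: δ_res = (δ₀ + 1000)·f^(α−1) − 1000
α − 1 = -0.01030
f^(α−1) = 0.10^(-0.01030) = 1.024000
δ_res = (-11.5 + 1000) × 1.024000 − 1000 = 1012.224 − 1000 = 12.22 per mil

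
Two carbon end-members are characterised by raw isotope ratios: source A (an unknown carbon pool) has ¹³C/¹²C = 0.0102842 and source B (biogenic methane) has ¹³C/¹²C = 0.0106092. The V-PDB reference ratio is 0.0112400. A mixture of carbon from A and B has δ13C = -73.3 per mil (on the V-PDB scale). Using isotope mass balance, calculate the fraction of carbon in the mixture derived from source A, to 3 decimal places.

0.594

δ_A = (0.0102842/0.0112400 − 1)×1000 = (0.914964 − 1)×1000 = -85.036 per mil
δ_B = (0.0106092/0.0112400 − 1)×1000 = (0.943879 − 1)×1000 = -56.121 per mil
f_A = (δ_mix − δ_B)/(δ_A − δ_B) = (-73.3 − (-56.121))/(-85.036 − (-56.121))
f_A = -17.179 / -28.915 = 0.5941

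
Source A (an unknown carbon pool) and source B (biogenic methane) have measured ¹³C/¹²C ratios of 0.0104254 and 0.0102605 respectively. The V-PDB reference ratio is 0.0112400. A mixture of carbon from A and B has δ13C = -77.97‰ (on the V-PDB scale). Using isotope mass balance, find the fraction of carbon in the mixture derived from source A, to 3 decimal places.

δ_A = (0.0104254/0.0112400 − 1)×1000 = (0.927527 − 1)×1000 = -72.473‰
δ_B = (0.0102605/0.0112400 − 1)×1000 = (0.912856 − 1)×1000 = -87.144‰
f_A = (δ_mix − δ_B)/(δ_A − δ_B) = (-77.97 − (-87.144))/(-72.473 − (-87.144))
f_A = 9.174 / 14.671 = 0.6253

0.625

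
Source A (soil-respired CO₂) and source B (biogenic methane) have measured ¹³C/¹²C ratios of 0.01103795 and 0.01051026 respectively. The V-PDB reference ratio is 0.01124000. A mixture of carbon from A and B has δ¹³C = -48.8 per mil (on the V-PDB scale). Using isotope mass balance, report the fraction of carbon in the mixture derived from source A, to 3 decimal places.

δ_A = (0.01103795/0.01124000 − 1)×1000 = (0.982024 − 1)×1000 = -17.976 per mil
δ_B = (0.01051026/0.01124000 − 1)×1000 = (0.935077 − 1)×1000 = -64.923 per mil
f_A = (δ_mix − δ_B)/(δ_A − δ_B) = (-48.8 − (-64.923))/(-17.976 − (-64.923))
f_A = 16.123 / 46.948 = 0.3434

0.343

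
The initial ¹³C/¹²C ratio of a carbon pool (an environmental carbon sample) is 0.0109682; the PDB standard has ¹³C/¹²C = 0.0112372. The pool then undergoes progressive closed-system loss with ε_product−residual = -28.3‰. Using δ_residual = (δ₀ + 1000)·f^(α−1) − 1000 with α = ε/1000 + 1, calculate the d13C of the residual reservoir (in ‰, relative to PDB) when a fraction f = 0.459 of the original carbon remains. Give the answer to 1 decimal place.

δ₀ = (0.0109682/0.0112372 − 1)×1000 = (0.976062 − 1)×1000 = -23.938‰
α − 1 = ε/1000 = -0.0283
f^(α−1) = 0.459^(-0.0283) = 1.022282
δ_res = (-23.938 + 1000) × 1.022282 − 1000 = 997.810 − 1000 = -2.19‰

-2.2‰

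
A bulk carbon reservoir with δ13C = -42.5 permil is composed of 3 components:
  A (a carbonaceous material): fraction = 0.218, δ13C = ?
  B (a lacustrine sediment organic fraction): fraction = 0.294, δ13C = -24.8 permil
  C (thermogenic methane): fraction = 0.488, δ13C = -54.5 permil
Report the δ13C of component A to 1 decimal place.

-39.5 permil

Isotope mass balance: δ_bulk = Σ fᵢ·δᵢ.
-42.5 = 0.218×δ_A + 0.294×(-24.8) + 0.488×(-54.5)
0.218·δ_A = -42.5 − (-33.887) = -8.613
δ_A = -8.613 / 0.218 = -39.51 permil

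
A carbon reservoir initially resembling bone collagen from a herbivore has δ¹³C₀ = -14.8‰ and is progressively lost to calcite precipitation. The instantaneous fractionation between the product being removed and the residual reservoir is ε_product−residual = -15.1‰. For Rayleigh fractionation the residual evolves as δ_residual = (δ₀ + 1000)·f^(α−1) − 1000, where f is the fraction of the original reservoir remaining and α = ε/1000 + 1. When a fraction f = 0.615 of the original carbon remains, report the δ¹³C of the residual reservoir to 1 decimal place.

Rayleigh residual: δ_res = (δ₀ + 1000)·f^(α−1) − 1000
α = ε/1000 + 1 = 0.98490, so α − 1 = -0.01510
f^(α−1) = 0.615^(-0.01510) = 1.007368
δ_res = (-14.8 + 1000) × 1.007368 − 1000 = 992.459 − 1000 = -7.54‰

-7.5‰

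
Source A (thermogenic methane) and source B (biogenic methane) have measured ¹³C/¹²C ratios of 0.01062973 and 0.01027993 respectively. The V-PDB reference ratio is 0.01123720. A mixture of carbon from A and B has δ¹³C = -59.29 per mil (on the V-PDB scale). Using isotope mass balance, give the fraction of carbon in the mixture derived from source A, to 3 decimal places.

0.832

δ_A = (0.01062973/0.01123720 − 1)×1000 = (0.945941 − 1)×1000 = -54.059 per mil
δ_B = (0.01027993/0.01123720 − 1)×1000 = (0.914812 − 1)×1000 = -85.188 per mil
f_A = (δ_mix − δ_B)/(δ_A − δ_B) = (-59.29 − (-85.188))/(-54.059 − (-85.188))
f_A = 25.898 / 31.129 = 0.8320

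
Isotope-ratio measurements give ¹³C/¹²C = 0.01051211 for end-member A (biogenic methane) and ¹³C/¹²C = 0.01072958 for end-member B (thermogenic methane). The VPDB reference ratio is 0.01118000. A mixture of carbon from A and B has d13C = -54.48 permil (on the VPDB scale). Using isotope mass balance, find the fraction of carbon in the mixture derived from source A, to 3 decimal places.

δ_A = (0.01051211/0.01118000 − 1)×1000 = (0.940260 − 1)×1000 = -59.740 permil
δ_B = (0.01072958/0.01118000 − 1)×1000 = (0.959712 − 1)×1000 = -40.288 permil
f_A = (δ_mix − δ_B)/(δ_A − δ_B) = (-54.48 − (-40.288))/(-59.740 − (-40.288))
f_A = -14.192 / -19.452 = 0.7296

0.730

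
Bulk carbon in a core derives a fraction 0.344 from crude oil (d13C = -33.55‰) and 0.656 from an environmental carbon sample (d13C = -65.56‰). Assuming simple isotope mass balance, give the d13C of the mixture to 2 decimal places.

-54.55‰

δ_mix = f_A·δ_A + f_B·δ_B
δ_mix = 0.344 × (-33.55) + 0.656 × (-65.56)
δ_mix = -11.541 + -43.007 = -54.549‰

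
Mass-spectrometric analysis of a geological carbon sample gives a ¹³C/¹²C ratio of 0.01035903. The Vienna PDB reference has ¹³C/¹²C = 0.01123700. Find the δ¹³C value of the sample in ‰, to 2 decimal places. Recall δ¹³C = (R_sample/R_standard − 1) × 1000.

-78.13‰

δ¹³C = (R_sample / R_standard − 1) × 1000
R_sample / R_standard = 0.01035903 / 0.01123700 = 0.921868
δ¹³C = (0.921868 − 1) × 1000 = -78.132‰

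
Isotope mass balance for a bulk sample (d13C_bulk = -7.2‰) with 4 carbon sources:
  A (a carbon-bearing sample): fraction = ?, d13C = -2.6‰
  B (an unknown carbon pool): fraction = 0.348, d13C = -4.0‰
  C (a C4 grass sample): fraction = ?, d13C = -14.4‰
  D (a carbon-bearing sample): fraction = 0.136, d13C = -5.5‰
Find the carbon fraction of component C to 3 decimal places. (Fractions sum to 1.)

0.315

Let f_C and f_A be the unknown fractions; fractions sum to 1 so f_C + f_A = 0.516.
Mass balance: Σ fᵢ·δᵢ = δ_bulk ⇒ f_C·(-14.4) + f_A·(-2.6) = -7.2 − (-2.140) = -5.060
Substitute f_A = 0.516 − f_C:
f_C·(-14.4 − -2.6) = -5.060 − 0.516×(-2.6) = -3.718
f_C = -3.718 / -11.8 = 0.3151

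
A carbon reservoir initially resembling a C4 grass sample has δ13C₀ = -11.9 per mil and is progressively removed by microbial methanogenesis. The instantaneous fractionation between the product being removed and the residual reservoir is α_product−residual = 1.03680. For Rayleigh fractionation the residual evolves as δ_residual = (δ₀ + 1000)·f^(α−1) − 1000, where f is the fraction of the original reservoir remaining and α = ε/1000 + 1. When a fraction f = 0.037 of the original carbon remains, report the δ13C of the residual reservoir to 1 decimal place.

-124.8 per mil

Rayleigh residual: δ_res = (δ₀ + 1000)·f^(α−1) − 1000
α − 1 = 0.03680
f^(α−1) = 0.037^(0.03680) = 0.885747
δ_res = (-11.9 + 1000) × 0.885747 − 1000 = 875.207 − 1000 = -124.79 per mil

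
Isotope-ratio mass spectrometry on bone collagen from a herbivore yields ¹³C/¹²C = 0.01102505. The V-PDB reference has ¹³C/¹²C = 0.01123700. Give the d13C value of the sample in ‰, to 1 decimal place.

d13C = (R_sample / R_standard − 1) × 1000
R_sample / R_standard = 0.01102505 / 0.01123700 = 0.981138
d13C = (0.981138 − 1) × 1000 = -18.86‰

-18.9‰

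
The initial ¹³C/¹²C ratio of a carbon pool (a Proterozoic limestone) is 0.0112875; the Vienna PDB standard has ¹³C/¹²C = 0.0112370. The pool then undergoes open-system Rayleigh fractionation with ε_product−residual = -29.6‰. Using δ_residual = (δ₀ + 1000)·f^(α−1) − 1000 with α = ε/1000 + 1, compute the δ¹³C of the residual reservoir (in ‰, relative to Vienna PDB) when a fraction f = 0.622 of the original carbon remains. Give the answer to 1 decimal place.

δ₀ = (0.0112875/0.0112370 − 1)×1000 = (1.004494 − 1)×1000 = 4.494‰
α − 1 = ε/1000 = -0.0296
f^(α−1) = 0.622^(-0.0296) = 1.014154
δ_res = (4.494 + 1000) × 1.014154 − 1000 = 1018.711 − 1000 = 18.71‰

18.7‰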